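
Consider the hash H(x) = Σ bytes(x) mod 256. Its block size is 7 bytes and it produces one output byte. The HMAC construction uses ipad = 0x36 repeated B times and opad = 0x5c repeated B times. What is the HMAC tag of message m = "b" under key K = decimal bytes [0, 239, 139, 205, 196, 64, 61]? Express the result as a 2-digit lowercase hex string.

28

Key decimal bytes [0, 239, 139, 205, 196, 64, 61] = 00 ef 8b cd c4 40 3d is exactly B = 7 bytes: K' = 00 ef 8b cd c4 40 3d.
K' ⊕ ipad = 36 d9 bd fb f2 76 0b.  K' ⊕ opad = 5c b3 d7 91 98 1c 61.
Inner input = (K'⊕ipad) ∥ m = 36 d9 bd fb f2 76 0b ∥ 62.
Inner hash: sum = 54+217+189+251+242+118+11+98 = 1180; mod 256 = 156 → 9c.
Outer input = (K'⊕opad) ∥ inner = 5c b3 d7 91 98 1c 61 ∥ 9c.
Outer hash (tag): sum = 92+179+215+145+152+28+97+156 = 1064; mod 256 = 40 → 28.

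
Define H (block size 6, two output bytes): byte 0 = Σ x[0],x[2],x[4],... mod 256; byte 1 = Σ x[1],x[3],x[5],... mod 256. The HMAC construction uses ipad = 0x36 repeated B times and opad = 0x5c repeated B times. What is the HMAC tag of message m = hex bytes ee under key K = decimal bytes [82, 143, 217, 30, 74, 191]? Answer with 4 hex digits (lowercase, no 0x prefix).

Key decimal bytes [82, 143, 217, 30, 74, 191] = 52 8f d9 1e 4a bf is exactly B = 6 bytes: K' = 52 8f d9 1e 4a bf.
K' ⊕ ipad = 64 b9 ef 28 7c 89.  K' ⊕ opad = 0e d3 85 42 16 e3.
Inner input = (K'⊕ipad) ∥ m = 64 b9 ef 28 7c 89 ∥ ee.
Inner hash: even-index sum = 701 mod 256 = 189; odd-index sum = 362 mod 256 = 106 → bd 6a.
Outer input = (K'⊕opad) ∥ inner = 0e d3 85 42 16 e3 ∥ bd 6a.
Outer hash (tag): even-index sum = 358 mod 256 = 102; odd-index sum = 610 mod 256 = 98 → 66 62.

6662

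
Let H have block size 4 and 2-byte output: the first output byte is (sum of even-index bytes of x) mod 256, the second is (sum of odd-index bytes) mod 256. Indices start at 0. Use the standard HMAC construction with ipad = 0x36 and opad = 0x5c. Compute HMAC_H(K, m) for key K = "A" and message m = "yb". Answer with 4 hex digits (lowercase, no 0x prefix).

Key "A" = 41 is 1 byte ≤ B = 4; zero-pad to 4 bytes: K' = 41 00 00 00.
K' ⊕ ipad = 77 36 36 36.  K' ⊕ opad = 1d 5c 5c 5c.
Inner input = (K'⊕ipad) ∥ m = 77 36 36 36 ∥ 79 62.
Inner hash: even-index sum = 294 mod 256 = 38; odd-index sum = 206 mod 256 = 206 → 26 ce.
Outer input = (K'⊕opad) ∥ inner = 1d 5c 5c 5c ∥ 26 ce.
Outer hash (tag): even-index sum = 159 mod 256 = 159; odd-index sum = 390 mod 256 = 134 → 9f 86.

9f86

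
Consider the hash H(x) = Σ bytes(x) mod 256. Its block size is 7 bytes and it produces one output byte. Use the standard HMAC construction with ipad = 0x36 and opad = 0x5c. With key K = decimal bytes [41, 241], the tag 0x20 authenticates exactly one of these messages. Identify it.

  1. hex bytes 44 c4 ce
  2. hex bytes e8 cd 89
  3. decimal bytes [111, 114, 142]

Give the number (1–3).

2

Key decimal bytes [41, 241] = 29 f1 is 2 bytes ≤ B = 7; zero-pad to 7 bytes: K' = 29 f1 00 00 00 00 00.
K' ⊕ ipad = 1f c7 36 36 36 36 36; K' ⊕ opad = 75 ad 5c 5c 5c 5c 5c.
m1: inner = H(1f c7 36 36 36 36 36 44 c4 ce) = ca; tag = H(75 ad 5c 5c 5c 5c 5c ca) = b8
m2: inner = H(1f c7 36 36 36 36 36 e8 cd 89) = 32; tag = H(75 ad 5c 5c 5c 5c 5c 32) = 20 ← matches
m3: inner = H(1f c7 36 36 36 36 36 6f 72 8e) = 63; tag = H(75 ad 5c 5c 5c 5c 5c 63) = 51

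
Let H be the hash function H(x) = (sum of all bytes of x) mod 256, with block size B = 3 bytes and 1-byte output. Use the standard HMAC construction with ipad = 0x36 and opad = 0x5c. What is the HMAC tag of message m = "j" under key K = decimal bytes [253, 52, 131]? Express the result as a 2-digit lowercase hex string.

d4

Key decimal bytes [253, 52, 131] = fd 34 83 is exactly B = 3 bytes: K' = fd 34 83.
K' ⊕ ipad = cb 02 b5.  K' ⊕ opad = a1 68 df.
Inner input = (K'⊕ipad) ∥ m = cb 02 b5 ∥ 6a.
Inner hash: sum = 203+2+181+106 = 492; mod 256 = 236 → ec.
Outer input = (K'⊕opad) ∥ inner = a1 68 df ∥ ec.
Outer hash (tag): sum = 161+104+223+236 = 724; mod 256 = 212 → d4.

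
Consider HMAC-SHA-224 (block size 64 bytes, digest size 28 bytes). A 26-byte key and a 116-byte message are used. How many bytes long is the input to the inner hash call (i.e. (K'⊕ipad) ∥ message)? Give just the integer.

Key is 26 ≤ 64 bytes, zero-padded: |K'| = 64.
Inner input = (K'⊕ipad) ∥ m → 64 + 116 = 180 bytes.

180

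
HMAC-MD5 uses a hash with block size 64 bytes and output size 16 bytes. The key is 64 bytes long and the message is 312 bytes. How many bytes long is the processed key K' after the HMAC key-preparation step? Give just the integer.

Key is 64 ≤ 64 bytes, zero-padded: |K'| = 64.

64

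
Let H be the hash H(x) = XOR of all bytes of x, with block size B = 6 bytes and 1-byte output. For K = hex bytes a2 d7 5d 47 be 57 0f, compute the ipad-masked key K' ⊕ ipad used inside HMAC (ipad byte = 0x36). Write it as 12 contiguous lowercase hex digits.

Key hex bytes a2 d7 5d 47 be 57 0f is 7 bytes > B = 6, so hash it first: H(key) = 89, then zero-pad to 6 bytes: K' = 89 00 00 00 00 00.
XOR each byte with 0x36: 89⊕36=bf, 00⊕36=36, 00⊕36=36, 00⊕36=36, 00⊕36=36, 00⊕36=36.

bf3636363636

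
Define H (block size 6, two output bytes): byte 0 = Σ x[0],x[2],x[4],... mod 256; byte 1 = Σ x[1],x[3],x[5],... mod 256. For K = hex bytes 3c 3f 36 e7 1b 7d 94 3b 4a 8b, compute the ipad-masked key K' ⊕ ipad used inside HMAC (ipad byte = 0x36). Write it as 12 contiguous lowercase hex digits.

5d5f36363636

Key hex bytes 3c 3f 36 e7 1b 7d 94 3b 4a 8b is 10 bytes > B = 6, so hash it first: H(key) = 6b 69, then zero-pad to 6 bytes: K' = 6b 69 00 00 00 00.
XOR each byte with 0x36: 6b⊕36=5d, 69⊕36=5f, 00⊕36=36, 00⊕36=36, 00⊕36=36, 00⊕36=36.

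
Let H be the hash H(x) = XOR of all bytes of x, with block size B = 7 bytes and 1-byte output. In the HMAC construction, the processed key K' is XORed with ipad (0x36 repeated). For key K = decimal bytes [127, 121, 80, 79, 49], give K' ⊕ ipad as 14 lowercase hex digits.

494f6679073636

Key decimal bytes [127, 121, 80, 79, 49] = 7f 79 50 4f 31 is 5 bytes ≤ B = 7; zero-pad to 7 bytes: K' = 7f 79 50 4f 31 00 00.
XOR each byte with 0x36: 7f⊕36=49, 79⊕36=4f, 50⊕36=66, 4f⊕36=79, 31⊕36=07, 00⊕36=36, 00⊕36=36.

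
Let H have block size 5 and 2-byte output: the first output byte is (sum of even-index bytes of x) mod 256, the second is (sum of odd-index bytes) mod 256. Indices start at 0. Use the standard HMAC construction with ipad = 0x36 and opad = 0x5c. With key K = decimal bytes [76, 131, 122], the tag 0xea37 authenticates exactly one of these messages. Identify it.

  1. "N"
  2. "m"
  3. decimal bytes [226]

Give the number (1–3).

2

Key decimal bytes [76, 131, 122] = 4c 83 7a is 3 bytes ≤ B = 5; zero-pad to 5 bytes: K' = 4c 83 7a 00 00.
K' ⊕ ipad = 7a b5 4c 36 36; K' ⊕ opad = 10 df 26 5c 5c.
m1: inner = H(7a b5 4c 36 36 4e) = fc 39; tag = H(10 df 26 5c 5c fc 39) = cb37
m2: inner = H(7a b5 4c 36 36 6d) = fc 58; tag = H(10 df 26 5c 5c fc 58) = ea37 ← matches
m3: inner = H(7a b5 4c 36 36 e2) = fc cd; tag = H(10 df 26 5c 5c fc cd) = 5f37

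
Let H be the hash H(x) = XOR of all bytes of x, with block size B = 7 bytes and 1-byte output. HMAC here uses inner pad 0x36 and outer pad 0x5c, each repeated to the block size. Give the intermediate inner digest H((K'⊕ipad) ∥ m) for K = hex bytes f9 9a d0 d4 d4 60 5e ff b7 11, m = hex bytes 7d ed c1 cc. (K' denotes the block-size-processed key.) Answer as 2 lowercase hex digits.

Key hex bytes f9 9a d0 d4 d4 60 5e ff b7 11 is 10 bytes > B = 7, so hash it first: H(key) = d4, then zero-pad to 7 bytes: K' = d4 00 00 00 00 00 00.
K' ⊕ ipad = e2 36 36 36 36 36 36.
Inner input = e2 36 36 36 36 36 36 ∥ 7d ed c1 cc.
Inner hash: XOR e2⊕36⊕36⊕36⊕36⊕36⊕36⊕7d⊕ed⊕c1⊕cc = 7f.

7f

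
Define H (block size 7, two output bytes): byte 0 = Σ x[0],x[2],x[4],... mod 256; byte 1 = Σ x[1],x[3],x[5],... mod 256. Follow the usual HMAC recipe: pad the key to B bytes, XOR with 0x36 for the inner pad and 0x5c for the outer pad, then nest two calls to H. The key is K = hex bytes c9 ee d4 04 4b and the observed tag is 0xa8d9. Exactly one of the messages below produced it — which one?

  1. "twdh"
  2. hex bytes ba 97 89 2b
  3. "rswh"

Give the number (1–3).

1

Key hex bytes c9 ee d4 04 4b is 5 bytes ≤ B = 7; zero-pad to 7 bytes: K' = c9 ee d4 04 4b 00 00.
K' ⊕ ipad = ff d8 e2 32 7d 36 36; K' ⊕ opad = 95 b2 88 58 17 5c 5c.
m1: inner = H(ff d8 e2 32 7d 36 36 74 77 64 68) = 73 18; tag = H(95 b2 88 58 17 5c 5c 73 18) = a8d9 ← matches
m2: inner = H(ff d8 e2 32 7d 36 36 ba 97 89 2b) = 56 83; tag = H(95 b2 88 58 17 5c 5c 56 83) = 13bc
m3: inner = H(ff d8 e2 32 7d 36 36 72 73 77 68) = 6f 29; tag = H(95 b2 88 58 17 5c 5c 6f 29) = b9d5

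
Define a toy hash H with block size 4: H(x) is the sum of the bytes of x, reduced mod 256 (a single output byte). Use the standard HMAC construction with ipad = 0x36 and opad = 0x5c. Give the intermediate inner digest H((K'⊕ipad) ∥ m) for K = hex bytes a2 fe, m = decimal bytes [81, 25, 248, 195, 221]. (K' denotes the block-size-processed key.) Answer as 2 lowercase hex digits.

ca

Key hex bytes a2 fe is 2 bytes ≤ B = 4; zero-pad to 4 bytes: K' = a2 fe 00 00.
K' ⊕ ipad = 94 c8 36 36.
Inner input = 94 c8 36 36 ∥ 51 19 f8 c3 dd.
Inner hash: sum = 148+200+54+54+81+25+248+195+221 = 1226; mod 256 = 202 → ca.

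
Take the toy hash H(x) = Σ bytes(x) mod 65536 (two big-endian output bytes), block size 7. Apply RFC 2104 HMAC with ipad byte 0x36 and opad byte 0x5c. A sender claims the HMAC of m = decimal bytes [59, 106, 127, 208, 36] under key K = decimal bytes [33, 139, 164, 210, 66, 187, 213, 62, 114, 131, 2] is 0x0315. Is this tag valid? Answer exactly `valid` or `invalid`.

valid

Key decimal bytes [33, 139, 164, 210, 66, 187, 213, 62, 114, 131, 2] = 21 8b a4 d2 42 bb d5 3e 72 83 02 is 11 bytes > B = 7, so hash it first: H(key) = 05 29, then zero-pad to 7 bytes: K' = 05 29 00 00 00 00 00.
K' ⊕ ipad = 33 1f 36 36 36 36 36; K' ⊕ opad = 59 75 5c 5c 5c 5c 5c.
Inner hash: sum = 51+31+54+54+54+54+54+59+106+127+208+36 = 888 → 03 78.
Outer hash (recomputed tag): sum = 89+117+92+92+92+92+92+3+120 = 789 → 03 15.
Recomputed tag = 0315; claimed = 0315 → match.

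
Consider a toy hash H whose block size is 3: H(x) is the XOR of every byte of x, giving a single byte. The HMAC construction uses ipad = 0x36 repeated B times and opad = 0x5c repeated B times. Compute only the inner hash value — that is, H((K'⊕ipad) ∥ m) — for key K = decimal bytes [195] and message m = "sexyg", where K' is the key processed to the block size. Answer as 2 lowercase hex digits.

85

Key decimal bytes [195] = c3 is 1 byte ≤ B = 3; zero-pad to 3 bytes: K' = c3 00 00.
K' ⊕ ipad = f5 36 36.
Inner input = f5 36 36 ∥ 73 65 78 79 67.
Inner hash: XOR f5⊕36⊕36⊕73⊕65⊕78⊕79⊕67 = 85.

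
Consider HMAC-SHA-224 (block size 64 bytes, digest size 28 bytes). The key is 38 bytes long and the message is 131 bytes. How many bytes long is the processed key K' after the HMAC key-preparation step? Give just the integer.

Key is 38 ≤ 64 bytes, zero-padded: |K'| = 64.

64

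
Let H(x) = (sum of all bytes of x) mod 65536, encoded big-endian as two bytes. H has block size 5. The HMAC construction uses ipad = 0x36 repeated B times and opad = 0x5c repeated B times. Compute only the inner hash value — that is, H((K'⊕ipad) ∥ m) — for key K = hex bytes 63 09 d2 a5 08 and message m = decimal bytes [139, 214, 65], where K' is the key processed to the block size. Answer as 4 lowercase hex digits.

03eb

Key hex bytes 63 09 d2 a5 08 is exactly B = 5 bytes: K' = 63 09 d2 a5 08.
K' ⊕ ipad = 55 3f e4 93 3e.
Inner input = 55 3f e4 93 3e ∥ 8b d6 41.
Inner hash: sum = 85+63+228+147+62+139+214+65 = 1003 → 03 eb.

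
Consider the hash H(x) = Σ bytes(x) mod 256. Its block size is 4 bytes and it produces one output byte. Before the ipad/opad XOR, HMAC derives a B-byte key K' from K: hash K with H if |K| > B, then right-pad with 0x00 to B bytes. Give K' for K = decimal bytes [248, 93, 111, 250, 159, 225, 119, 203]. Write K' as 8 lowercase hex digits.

80000000

|K| = 8 > B = 4, so first hash the key.
H(K): sum = 248+93+111+250+159+225+119+203 = 1408; mod 256 = 128 → 80.
Zero-pad H(K) = 80 to 4 bytes: K' = 80 00 00 00.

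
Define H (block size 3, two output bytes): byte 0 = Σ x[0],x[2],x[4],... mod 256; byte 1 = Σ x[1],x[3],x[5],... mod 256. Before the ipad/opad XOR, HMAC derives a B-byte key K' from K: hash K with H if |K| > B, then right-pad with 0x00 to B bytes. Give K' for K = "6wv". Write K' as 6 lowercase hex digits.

Key "6wv" = 36 77 76 is exactly B = 3 bytes: K' = 36 77 76.

367776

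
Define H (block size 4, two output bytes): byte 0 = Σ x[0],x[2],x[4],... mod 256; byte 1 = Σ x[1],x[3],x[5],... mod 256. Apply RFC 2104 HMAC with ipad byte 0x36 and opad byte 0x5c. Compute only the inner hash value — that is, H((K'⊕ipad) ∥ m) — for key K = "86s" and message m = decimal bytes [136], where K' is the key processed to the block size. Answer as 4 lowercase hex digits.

Key "86s" = 38 36 73 is 3 bytes ≤ B = 4; zero-pad to 4 bytes: K' = 38 36 73 00.
K' ⊕ ipad = 0e 00 45 36.
Inner input = 0e 00 45 36 ∥ 88.
Inner hash: even-index sum = 219 mod 256 = 219; odd-index sum = 54 mod 256 = 54 → db 36.

db36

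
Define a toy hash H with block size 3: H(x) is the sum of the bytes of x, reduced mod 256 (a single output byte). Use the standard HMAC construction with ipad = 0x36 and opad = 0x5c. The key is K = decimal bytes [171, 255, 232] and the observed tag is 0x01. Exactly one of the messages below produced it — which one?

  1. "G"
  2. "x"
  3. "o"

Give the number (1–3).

3

Key decimal bytes [171, 255, 232] = ab ff e8 is exactly B = 3 bytes: K' = ab ff e8.
K' ⊕ ipad = 9d c9 de; K' ⊕ opad = f7 a3 b4.
m1: inner = H(9d c9 de 47) = 8b; tag = H(f7 a3 b4 8b) = d9
m2: inner = H(9d c9 de 78) = bc; tag = H(f7 a3 b4 bc) = 0a
m3: inner = H(9d c9 de 6f) = b3; tag = H(f7 a3 b4 b3) = 01 ← matches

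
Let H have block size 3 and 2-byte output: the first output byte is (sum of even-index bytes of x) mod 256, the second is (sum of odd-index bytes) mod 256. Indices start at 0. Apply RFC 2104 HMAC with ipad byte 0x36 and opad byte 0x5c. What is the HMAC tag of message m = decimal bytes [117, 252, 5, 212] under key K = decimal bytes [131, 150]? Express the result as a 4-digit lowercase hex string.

5585

Key decimal bytes [131, 150] = 83 96 is 2 bytes ≤ B = 3; zero-pad to 3 bytes: K' = 83 96 00.
K' ⊕ ipad = b5 a0 36.  K' ⊕ opad = df ca 5c.
Inner input = (K'⊕ipad) ∥ m = b5 a0 36 ∥ 75 fc 05 d4.
Inner hash: even-index sum = 699 mod 256 = 187; odd-index sum = 282 mod 256 = 26 → bb 1a.
Outer input = (K'⊕opad) ∥ inner = df ca 5c ∥ bb 1a.
Outer hash (tag): even-index sum = 341 mod 256 = 85; odd-index sum = 389 mod 256 = 133 → 55 85.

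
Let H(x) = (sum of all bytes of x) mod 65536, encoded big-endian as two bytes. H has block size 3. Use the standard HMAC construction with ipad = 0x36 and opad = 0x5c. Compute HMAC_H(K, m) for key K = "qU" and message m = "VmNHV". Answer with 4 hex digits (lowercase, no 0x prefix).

0123

Key "qU" = 71 55 is 2 bytes ≤ B = 3; zero-pad to 3 bytes: K' = 71 55 00.
K' ⊕ ipad = 47 63 36.  K' ⊕ opad = 2d 09 5c.
Inner input = (K'⊕ipad) ∥ m = 47 63 36 ∥ 56 6d 4e 48 56.
Inner hash: sum = 71+99+54+86+109+78+72+86 = 655 → 02 8f.
Outer input = (K'⊕opad) ∥ inner = 2d 09 5c ∥ 02 8f.
Outer hash (tag): sum = 45+9+92+2+143 = 291 → 01 23.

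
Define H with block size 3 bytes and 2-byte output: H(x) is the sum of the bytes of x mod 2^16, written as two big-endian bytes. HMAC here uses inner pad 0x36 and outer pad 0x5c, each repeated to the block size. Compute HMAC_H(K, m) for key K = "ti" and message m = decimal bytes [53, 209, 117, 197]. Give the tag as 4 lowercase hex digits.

00d3

Key "ti" = 74 69 is 2 bytes ≤ B = 3; zero-pad to 3 bytes: K' = 74 69 00.
K' ⊕ ipad = 42 5f 36.  K' ⊕ opad = 28 35 5c.
Inner input = (K'⊕ipad) ∥ m = 42 5f 36 ∥ 35 d1 75 c5.
Inner hash: sum = 66+95+54+53+209+117+197 = 791 → 03 17.
Outer input = (K'⊕opad) ∥ inner = 28 35 5c ∥ 03 17.
Outer hash (tag): sum = 40+53+92+3+23 = 211 → 00 d3.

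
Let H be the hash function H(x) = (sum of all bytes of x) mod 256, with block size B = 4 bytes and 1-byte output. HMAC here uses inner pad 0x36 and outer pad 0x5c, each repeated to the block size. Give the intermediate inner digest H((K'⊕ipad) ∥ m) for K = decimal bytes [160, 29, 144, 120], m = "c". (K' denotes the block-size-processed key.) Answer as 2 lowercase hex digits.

18

Key decimal bytes [160, 29, 144, 120] = a0 1d 90 78 is exactly B = 4 bytes: K' = a0 1d 90 78.
K' ⊕ ipad = 96 2b a6 4e.
Inner input = 96 2b a6 4e ∥ 63.
Inner hash: sum = 150+43+166+78+99 = 536; mod 256 = 24 → 18.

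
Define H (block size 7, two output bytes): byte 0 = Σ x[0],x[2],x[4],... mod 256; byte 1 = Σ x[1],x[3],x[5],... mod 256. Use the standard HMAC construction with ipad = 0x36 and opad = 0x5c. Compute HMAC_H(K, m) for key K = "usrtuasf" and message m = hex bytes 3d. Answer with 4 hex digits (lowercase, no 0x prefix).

Key "usrtuasf" = 75 73 72 74 75 61 73 66 is 8 bytes > B = 7, so hash it first: H(key) = cf ae, then zero-pad to 7 bytes: K' = cf ae 00 00 00 00 00.
K' ⊕ ipad = f9 98 36 36 36 36 36.  K' ⊕ opad = 93 f2 5c 5c 5c 5c 5c.
Inner input = (K'⊕ipad) ∥ m = f9 98 36 36 36 36 36 ∥ 3d.
Inner hash: even-index sum = 411 mod 256 = 155; odd-index sum = 321 mod 256 = 65 → 9b 41.
Outer input = (K'⊕opad) ∥ inner = 93 f2 5c 5c 5c 5c 5c ∥ 9b 41.
Outer hash (tag): even-index sum = 488 mod 256 = 232; odd-index sum = 581 mod 256 = 69 → e8 45.

e845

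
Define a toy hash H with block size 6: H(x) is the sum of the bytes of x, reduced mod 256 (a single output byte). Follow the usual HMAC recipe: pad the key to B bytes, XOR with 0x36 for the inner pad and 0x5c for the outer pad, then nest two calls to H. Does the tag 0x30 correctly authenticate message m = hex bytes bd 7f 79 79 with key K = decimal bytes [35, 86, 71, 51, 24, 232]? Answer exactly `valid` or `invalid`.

Key decimal bytes [35, 86, 71, 51, 24, 232] = 23 56 47 33 18 e8 is exactly B = 6 bytes: K' = 23 56 47 33 18 e8.
K' ⊕ ipad = 15 60 71 05 2e de; K' ⊕ opad = 7f 0a 1b 6f 44 b4.
Inner hash: sum = 21+96+113+5+46+222+189+127+121+121 = 1061; mod 256 = 37 → 25.
Outer hash (recomputed tag): sum = 127+10+27+111+68+180+37 = 560; mod 256 = 48 → 30.
Recomputed tag = 30; claimed = 30 → match.

valid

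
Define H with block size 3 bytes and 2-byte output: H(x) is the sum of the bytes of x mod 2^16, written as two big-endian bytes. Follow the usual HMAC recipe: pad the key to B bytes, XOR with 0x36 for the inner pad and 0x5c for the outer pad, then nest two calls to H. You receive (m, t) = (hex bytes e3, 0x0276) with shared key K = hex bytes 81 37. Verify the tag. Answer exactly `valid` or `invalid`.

Key hex bytes 81 37 is 2 bytes ≤ B = 3; zero-pad to 3 bytes: K' = 81 37 00.
K' ⊕ ipad = b7 01 36; K' ⊕ opad = dd 6b 5c.
Inner hash: sum = 183+1+54+227 = 465 → 01 d1.
Outer hash (recomputed tag): sum = 221+107+92+1+209 = 630 → 02 76.
Recomputed tag = 0276; claimed = 0276 → match.

valid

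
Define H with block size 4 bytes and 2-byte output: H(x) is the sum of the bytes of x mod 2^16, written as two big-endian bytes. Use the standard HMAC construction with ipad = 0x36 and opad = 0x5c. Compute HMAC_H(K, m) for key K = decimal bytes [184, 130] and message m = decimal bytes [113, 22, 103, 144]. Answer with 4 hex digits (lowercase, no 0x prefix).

02a9

Key decimal bytes [184, 130] = b8 82 is 2 bytes ≤ B = 4; zero-pad to 4 bytes: K' = b8 82 00 00.
K' ⊕ ipad = 8e b4 36 36.  K' ⊕ opad = e4 de 5c 5c.
Inner input = (K'⊕ipad) ∥ m = 8e b4 36 36 ∥ 71 16 67 90.
Inner hash: sum = 142+180+54+54+113+22+103+144 = 812 → 03 2c.
Outer input = (K'⊕opad) ∥ inner = e4 de 5c 5c ∥ 03 2c.
Outer hash (tag): sum = 228+222+92+92+3+44 = 681 → 02 a9.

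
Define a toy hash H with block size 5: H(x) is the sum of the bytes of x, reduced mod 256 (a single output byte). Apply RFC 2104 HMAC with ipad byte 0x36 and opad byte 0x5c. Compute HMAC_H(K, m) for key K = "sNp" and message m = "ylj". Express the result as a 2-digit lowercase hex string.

e3

Key "sNp" = 73 4e 70 is 3 bytes ≤ B = 5; zero-pad to 5 bytes: K' = 73 4e 70 00 00.
K' ⊕ ipad = 45 78 46 36 36.  K' ⊕ opad = 2f 12 2c 5c 5c.
Inner input = (K'⊕ipad) ∥ m = 45 78 46 36 36 ∥ 79 6c 6a.
Inner hash: sum = 69+120+70+54+54+121+108+106 = 702; mod 256 = 190 → be.
Outer input = (K'⊕opad) ∥ inner = 2f 12 2c 5c 5c ∥ be.
Outer hash (tag): sum = 47+18+44+92+92+190 = 483; mod 256 = 227 → e3.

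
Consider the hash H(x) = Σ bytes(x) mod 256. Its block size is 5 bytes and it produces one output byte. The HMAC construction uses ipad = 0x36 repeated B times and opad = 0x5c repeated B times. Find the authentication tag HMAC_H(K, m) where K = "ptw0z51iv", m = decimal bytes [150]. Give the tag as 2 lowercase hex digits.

70

Key "ptw0z51iv" = 70 74 77 30 7a 35 31 69 76 is 9 bytes > B = 5, so hash it first: H(key) = 4a, then zero-pad to 5 bytes: K' = 4a 00 00 00 00.
K' ⊕ ipad = 7c 36 36 36 36.  K' ⊕ opad = 16 5c 5c 5c 5c.
Inner input = (K'⊕ipad) ∥ m = 7c 36 36 36 36 ∥ 96.
Inner hash: sum = 124+54+54+54+54+150 = 490; mod 256 = 234 → ea.
Outer input = (K'⊕opad) ∥ inner = 16 5c 5c 5c 5c ∥ ea.
Outer hash (tag): sum = 22+92+92+92+92+234 = 624; mod 256 = 112 → 70.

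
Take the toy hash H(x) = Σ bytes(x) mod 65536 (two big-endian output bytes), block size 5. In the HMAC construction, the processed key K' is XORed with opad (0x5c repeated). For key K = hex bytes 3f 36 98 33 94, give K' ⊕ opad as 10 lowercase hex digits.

636ac46fc8

Key hex bytes 3f 36 98 33 94 is exactly B = 5 bytes: K' = 3f 36 98 33 94.
XOR each byte with 0x5c: 3f⊕5c=63, 36⊕5c=6a, 98⊕5c=c4, 33⊕5c=6f, 94⊕5c=c8.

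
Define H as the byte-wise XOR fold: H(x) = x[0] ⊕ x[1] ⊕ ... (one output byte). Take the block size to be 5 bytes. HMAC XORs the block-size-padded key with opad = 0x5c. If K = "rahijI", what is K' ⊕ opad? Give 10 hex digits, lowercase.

6d5c5c5c5c

Key "rahijI" = 72 61 68 69 6a 49 is 6 bytes > B = 5, so hash it first: H(key) = 31, then zero-pad to 5 bytes: K' = 31 00 00 00 00.
XOR each byte with 0x5c: 31⊕5c=6d, 00⊕5c=5c, 00⊕5c=5c, 00⊕5c=5c, 00⊕5c=5c.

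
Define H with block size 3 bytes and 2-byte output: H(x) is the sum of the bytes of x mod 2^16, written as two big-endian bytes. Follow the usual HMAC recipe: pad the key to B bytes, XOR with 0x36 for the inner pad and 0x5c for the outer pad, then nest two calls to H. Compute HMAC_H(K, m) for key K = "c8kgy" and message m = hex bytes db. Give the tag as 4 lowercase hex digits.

018d

Key "c8kgy" = 63 38 6b 67 79 is 5 bytes > B = 3, so hash it first: H(key) = 01 e6, then zero-pad to 3 bytes: K' = 01 e6 00.
K' ⊕ ipad = 37 d0 36.  K' ⊕ opad = 5d ba 5c.
Inner input = (K'⊕ipad) ∥ m = 37 d0 36 ∥ db.
Inner hash: sum = 55+208+54+219 = 536 → 02 18.
Outer input = (K'⊕opad) ∥ inner = 5d ba 5c ∥ 02 18.
Outer hash (tag): sum = 93+186+92+2+24 = 397 → 01 8d.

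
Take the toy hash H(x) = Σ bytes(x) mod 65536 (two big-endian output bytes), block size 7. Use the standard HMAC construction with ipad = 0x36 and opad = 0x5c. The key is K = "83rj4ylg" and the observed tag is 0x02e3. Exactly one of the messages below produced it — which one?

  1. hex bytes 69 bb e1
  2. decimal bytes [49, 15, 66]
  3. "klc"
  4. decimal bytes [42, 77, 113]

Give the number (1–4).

Key "83rj4ylg" = 38 33 72 6a 34 79 6c 67 is 8 bytes > B = 7, so hash it first: H(key) = 02 c7, then zero-pad to 7 bytes: K' = 02 c7 00 00 00 00 00.
K' ⊕ ipad = 34 f1 36 36 36 36 36; K' ⊕ opad = 5e 9b 5c 5c 5c 5c 5c.
m1: inner = H(34 f1 36 36 36 36 36 69 bb e1) = 04 38; tag = H(5e 9b 5c 5c 5c 5c 5c 04 38) = 0301
m2: inner = H(34 f1 36 36 36 36 36 31 0f 42) = 02 b5; tag = H(5e 9b 5c 5c 5c 5c 5c 02 b5) = 037c
m3: inner = H(34 f1 36 36 36 36 36 6b 6c 63) = 03 6d; tag = H(5e 9b 5c 5c 5c 5c 5c 03 6d) = 0335
m4: inner = H(34 f1 36 36 36 36 36 2a 4d 71) = 03 1b; tag = H(5e 9b 5c 5c 5c 5c 5c 03 1b) = 02e3 ← matches

4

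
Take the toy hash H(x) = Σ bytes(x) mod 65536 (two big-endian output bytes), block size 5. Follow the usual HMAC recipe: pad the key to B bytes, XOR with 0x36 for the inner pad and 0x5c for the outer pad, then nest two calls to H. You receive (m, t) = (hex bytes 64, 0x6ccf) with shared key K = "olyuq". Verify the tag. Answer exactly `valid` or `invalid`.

invalid

Key "olyuq" = 6f 6c 79 75 71 is exactly B = 5 bytes: K' = 6f 6c 79 75 71.
K' ⊕ ipad = 59 5a 4f 43 47; K' ⊕ opad = 33 30 25 29 2d.
Inner hash: sum = 89+90+79+67+71+100 = 496 → 01 f0.
Outer hash (recomputed tag): sum = 51+48+37+41+45+1+240 = 463 → 01 cf.
Recomputed tag = 01cf; claimed = 6ccf → mismatch.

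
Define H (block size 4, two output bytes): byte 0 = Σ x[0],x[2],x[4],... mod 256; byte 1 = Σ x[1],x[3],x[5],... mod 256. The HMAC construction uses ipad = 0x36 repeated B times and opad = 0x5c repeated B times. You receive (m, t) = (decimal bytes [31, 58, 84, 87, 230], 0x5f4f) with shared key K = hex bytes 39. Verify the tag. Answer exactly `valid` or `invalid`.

invalid

Key hex bytes 39 is 1 byte ≤ B = 4; zero-pad to 4 bytes: K' = 39 00 00 00.
K' ⊕ ipad = 0f 36 36 36; K' ⊕ opad = 65 5c 5c 5c.
Inner hash: even-index sum = 414 mod 256 = 158; odd-index sum = 253 mod 256 = 253 → 9e fd.
Outer hash (recomputed tag): even-index sum = 351 mod 256 = 95; odd-index sum = 437 mod 256 = 181 → 5f b5.
Recomputed tag = 5fb5; claimed = 5f4f → mismatch.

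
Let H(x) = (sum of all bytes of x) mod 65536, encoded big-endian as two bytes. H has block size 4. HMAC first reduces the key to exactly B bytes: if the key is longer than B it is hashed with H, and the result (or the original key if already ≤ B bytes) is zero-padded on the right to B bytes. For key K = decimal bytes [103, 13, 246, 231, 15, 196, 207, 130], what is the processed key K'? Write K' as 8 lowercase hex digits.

04750000

|K| = 8 > B = 4, so first hash the key.
H(K): sum = 103+13+246+231+15+196+207+130 = 1141 → 04 75.
Zero-pad H(K) = 04 75 to 4 bytes: K' = 04 75 00 00.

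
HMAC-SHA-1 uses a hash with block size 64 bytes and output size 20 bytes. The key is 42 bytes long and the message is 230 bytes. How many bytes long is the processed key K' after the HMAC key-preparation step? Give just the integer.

64

Key is 42 ≤ 64 bytes, zero-padded: |K'| = 64.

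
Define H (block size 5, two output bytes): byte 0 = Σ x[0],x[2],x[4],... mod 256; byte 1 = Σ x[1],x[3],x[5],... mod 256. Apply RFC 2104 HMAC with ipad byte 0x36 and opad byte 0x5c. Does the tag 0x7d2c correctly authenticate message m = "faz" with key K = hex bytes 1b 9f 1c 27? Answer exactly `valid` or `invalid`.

Key hex bytes 1b 9f 1c 27 is 4 bytes ≤ B = 5; zero-pad to 5 bytes: K' = 1b 9f 1c 27 00.
K' ⊕ ipad = 2d a9 2a 11 36; K' ⊕ opad = 47 c3 40 7b 5c.
Inner hash: even-index sum = 238 mod 256 = 238; odd-index sum = 410 mod 256 = 154 → ee 9a.
Outer hash (recomputed tag): even-index sum = 381 mod 256 = 125; odd-index sum = 556 mod 256 = 44 → 7d 2c.
Recomputed tag = 7d2c; claimed = 7d2c → match.

valid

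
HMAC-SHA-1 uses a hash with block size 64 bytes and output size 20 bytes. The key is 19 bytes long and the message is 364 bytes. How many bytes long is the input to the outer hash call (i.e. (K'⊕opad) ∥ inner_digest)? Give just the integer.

84

Key is 19 ≤ 64 bytes, zero-padded: |K'| = 64.
Outer input = (K'⊕opad) ∥ H(inner) → 64 + 20 = 84 bytes.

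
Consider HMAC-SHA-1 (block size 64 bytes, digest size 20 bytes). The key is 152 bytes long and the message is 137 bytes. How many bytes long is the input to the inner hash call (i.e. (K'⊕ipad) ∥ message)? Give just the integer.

201

Key is 152 > 64 bytes, so it is hashed to 20 bytes then zero-padded to 64: |K'| = 64.
Inner input = (K'⊕ipad) ∥ m → 64 + 137 = 201 bytes.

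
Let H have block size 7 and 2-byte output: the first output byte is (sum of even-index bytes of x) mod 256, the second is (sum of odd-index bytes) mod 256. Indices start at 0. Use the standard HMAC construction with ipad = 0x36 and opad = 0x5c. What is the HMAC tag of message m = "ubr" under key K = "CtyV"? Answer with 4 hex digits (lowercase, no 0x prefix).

Key "CtyV" = 43 74 79 56 is 4 bytes ≤ B = 7; zero-pad to 7 bytes: K' = 43 74 79 56 00 00 00.
K' ⊕ ipad = 75 42 4f 60 36 36 36.  K' ⊕ opad = 1f 28 25 0a 5c 5c 5c.
Inner input = (K'⊕ipad) ∥ m = 75 42 4f 60 36 36 36 ∥ 75 62 72.
Inner hash: even-index sum = 402 mod 256 = 146; odd-index sum = 447 mod 256 = 191 → 92 bf.
Outer input = (K'⊕opad) ∥ inner = 1f 28 25 0a 5c 5c 5c ∥ 92 bf.
Outer hash (tag): even-index sum = 443 mod 256 = 187; odd-index sum = 288 mod 256 = 32 → bb 20.

bb20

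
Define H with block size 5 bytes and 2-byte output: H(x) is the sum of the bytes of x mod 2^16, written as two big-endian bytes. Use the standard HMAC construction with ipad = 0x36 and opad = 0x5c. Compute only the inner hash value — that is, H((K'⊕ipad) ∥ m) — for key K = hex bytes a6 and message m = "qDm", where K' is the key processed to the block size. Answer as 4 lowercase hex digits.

028a

Key hex bytes a6 is 1 byte ≤ B = 5; zero-pad to 5 bytes: K' = a6 00 00 00 00.
K' ⊕ ipad = 90 36 36 36 36.
Inner input = 90 36 36 36 36 ∥ 71 44 6d.
Inner hash: sum = 144+54+54+54+54+113+68+109 = 650 → 02 8a.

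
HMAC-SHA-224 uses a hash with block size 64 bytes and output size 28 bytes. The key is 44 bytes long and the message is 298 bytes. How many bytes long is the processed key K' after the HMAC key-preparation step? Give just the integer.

Key is 44 ≤ 64 bytes, zero-padded: |K'| = 64.

64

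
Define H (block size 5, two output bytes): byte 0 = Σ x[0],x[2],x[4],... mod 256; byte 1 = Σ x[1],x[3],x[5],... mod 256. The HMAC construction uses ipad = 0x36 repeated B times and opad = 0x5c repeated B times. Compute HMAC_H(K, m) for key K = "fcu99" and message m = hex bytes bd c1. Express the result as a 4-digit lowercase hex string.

e907

Key "fcu99" = 66 63 75 39 39 is exactly B = 5 bytes: K' = 66 63 75 39 39.
K' ⊕ ipad = 50 55 43 0f 0f.  K' ⊕ opad = 3a 3f 29 65 65.
Inner input = (K'⊕ipad) ∥ m = 50 55 43 0f 0f ∥ bd c1.
Inner hash: even-index sum = 355 mod 256 = 99; odd-index sum = 289 mod 256 = 33 → 63 21.
Outer input = (K'⊕opad) ∥ inner = 3a 3f 29 65 65 ∥ 63 21.
Outer hash (tag): even-index sum = 233 mod 256 = 233; odd-index sum = 263 mod 256 = 7 → e9 07.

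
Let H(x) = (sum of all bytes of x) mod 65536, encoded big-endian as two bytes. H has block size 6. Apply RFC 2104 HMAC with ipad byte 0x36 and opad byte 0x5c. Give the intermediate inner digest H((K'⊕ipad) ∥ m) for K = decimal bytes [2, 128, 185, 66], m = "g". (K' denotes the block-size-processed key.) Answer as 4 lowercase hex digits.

Key decimal bytes [2, 128, 185, 66] = 02 80 b9 42 is 4 bytes ≤ B = 6; zero-pad to 6 bytes: K' = 02 80 b9 42 00 00.
K' ⊕ ipad = 34 b6 8f 74 36 36.
Inner input = 34 b6 8f 74 36 36 ∥ 67.
Inner hash: sum = 52+182+143+116+54+54+103 = 704 → 02 c0.

02c0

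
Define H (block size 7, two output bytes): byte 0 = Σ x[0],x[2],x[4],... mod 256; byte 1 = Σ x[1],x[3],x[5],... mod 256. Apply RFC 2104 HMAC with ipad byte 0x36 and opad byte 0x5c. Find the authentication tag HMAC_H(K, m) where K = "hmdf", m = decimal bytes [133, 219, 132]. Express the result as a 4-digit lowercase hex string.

Key "hmdf" = 68 6d 64 66 is 4 bytes ≤ B = 7; zero-pad to 7 bytes: K' = 68 6d 64 66 00 00 00.
K' ⊕ ipad = 5e 5b 52 50 36 36 36.  K' ⊕ opad = 34 31 38 3a 5c 5c 5c.
Inner input = (K'⊕ipad) ∥ m = 5e 5b 52 50 36 36 36 ∥ 85 db 84.
Inner hash: even-index sum = 503 mod 256 = 247; odd-index sum = 490 mod 256 = 234 → f7 ea.
Outer input = (K'⊕opad) ∥ inner = 34 31 38 3a 5c 5c 5c ∥ f7 ea.
Outer hash (tag): even-index sum = 526 mod 256 = 14; odd-index sum = 446 mod 256 = 190 → 0e be.

0ebe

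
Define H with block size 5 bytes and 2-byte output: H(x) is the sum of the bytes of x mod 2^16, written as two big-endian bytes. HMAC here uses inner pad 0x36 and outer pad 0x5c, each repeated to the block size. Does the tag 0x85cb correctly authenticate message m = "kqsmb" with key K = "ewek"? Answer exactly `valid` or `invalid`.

invalid

Key "ewek" = 65 77 65 6b is 4 bytes ≤ B = 5; zero-pad to 5 bytes: K' = 65 77 65 6b 00.
K' ⊕ ipad = 53 41 53 5d 36; K' ⊕ opad = 39 2b 39 37 5c.
Inner hash: sum = 83+65+83+93+54+107+113+115+109+98 = 920 → 03 98.
Outer hash (recomputed tag): sum = 57+43+57+55+92+3+152 = 459 → 01 cb.
Recomputed tag = 01cb; claimed = 85cb → mismatch.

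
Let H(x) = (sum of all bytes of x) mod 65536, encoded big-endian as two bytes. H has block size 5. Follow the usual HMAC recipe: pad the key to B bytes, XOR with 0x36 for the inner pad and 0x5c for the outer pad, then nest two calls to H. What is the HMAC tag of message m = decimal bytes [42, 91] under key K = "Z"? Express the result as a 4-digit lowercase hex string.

0240

Key "Z" = 5a is 1 byte ≤ B = 5; zero-pad to 5 bytes: K' = 5a 00 00 00 00.
K' ⊕ ipad = 6c 36 36 36 36.  K' ⊕ opad = 06 5c 5c 5c 5c.
Inner input = (K'⊕ipad) ∥ m = 6c 36 36 36 36 ∥ 2a 5b.
Inner hash: sum = 108+54+54+54+54+42+91 = 457 → 01 c9.
Outer input = (K'⊕opad) ∥ inner = 06 5c 5c 5c 5c ∥ 01 c9.
Outer hash (tag): sum = 6+92+92+92+92+1+201 = 576 → 02 40.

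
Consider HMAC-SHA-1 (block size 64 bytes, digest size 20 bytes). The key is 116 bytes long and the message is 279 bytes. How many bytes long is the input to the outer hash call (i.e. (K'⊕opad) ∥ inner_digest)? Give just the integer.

84

Key is 116 > 64 bytes, so it is hashed to 20 bytes then zero-padded to 64: |K'| = 64.
Outer input = (K'⊕opad) ∥ H(inner) → 64 + 20 = 84 bytes.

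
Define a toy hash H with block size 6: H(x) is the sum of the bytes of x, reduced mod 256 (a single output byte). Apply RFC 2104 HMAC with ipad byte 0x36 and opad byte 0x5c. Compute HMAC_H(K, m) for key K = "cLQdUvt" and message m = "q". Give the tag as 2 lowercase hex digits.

df

Key "cLQdUvt" = 63 4c 51 64 55 76 74 is 7 bytes > B = 6, so hash it first: H(key) = a3, then zero-pad to 6 bytes: K' = a3 00 00 00 00 00.
K' ⊕ ipad = 95 36 36 36 36 36.  K' ⊕ opad = ff 5c 5c 5c 5c 5c.
Inner input = (K'⊕ipad) ∥ m = 95 36 36 36 36 36 ∥ 71.
Inner hash: sum = 149+54+54+54+54+54+113 = 532; mod 256 = 20 → 14.
Outer input = (K'⊕opad) ∥ inner = ff 5c 5c 5c 5c 5c ∥ 14.
Outer hash (tag): sum = 255+92+92+92+92+92+20 = 735; mod 256 = 223 → df.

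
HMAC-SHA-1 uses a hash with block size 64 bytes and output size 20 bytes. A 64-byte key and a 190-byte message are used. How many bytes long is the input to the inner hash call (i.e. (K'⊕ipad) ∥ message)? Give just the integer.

254

Key is 64 ≤ 64 bytes, zero-padded: |K'| = 64.
Inner input = (K'⊕ipad) ∥ m → 64 + 190 = 254 bytes.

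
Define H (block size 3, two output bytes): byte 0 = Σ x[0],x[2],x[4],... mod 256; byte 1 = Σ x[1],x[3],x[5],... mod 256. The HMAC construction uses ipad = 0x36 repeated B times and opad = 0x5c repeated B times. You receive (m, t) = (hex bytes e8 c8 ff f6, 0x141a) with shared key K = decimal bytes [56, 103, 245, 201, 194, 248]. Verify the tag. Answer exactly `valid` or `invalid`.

invalid

Key decimal bytes [56, 103, 245, 201, 194, 248] = 38 67 f5 c9 c2 f8 is 6 bytes > B = 3, so hash it first: H(key) = ef 28, then zero-pad to 3 bytes: K' = ef 28 00.
K' ⊕ ipad = d9 1e 36; K' ⊕ opad = b3 74 5c.
Inner hash: even-index sum = 717 mod 256 = 205; odd-index sum = 517 mod 256 = 5 → cd 05.
Outer hash (recomputed tag): even-index sum = 276 mod 256 = 20; odd-index sum = 321 mod 256 = 65 → 14 41.
Recomputed tag = 1441; claimed = 141a → mismatch.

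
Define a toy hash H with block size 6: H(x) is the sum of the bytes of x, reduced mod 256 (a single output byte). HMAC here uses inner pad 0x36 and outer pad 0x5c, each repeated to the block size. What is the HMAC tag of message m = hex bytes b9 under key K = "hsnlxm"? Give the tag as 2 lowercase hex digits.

d1

Key "hsnlxm" = 68 73 6e 6c 78 6d is exactly B = 6 bytes: K' = 68 73 6e 6c 78 6d.
K' ⊕ ipad = 5e 45 58 5a 4e 5b.  K' ⊕ opad = 34 2f 32 30 24 31.
Inner input = (K'⊕ipad) ∥ m = 5e 45 58 5a 4e 5b ∥ b9.
Inner hash: sum = 94+69+88+90+78+91+185 = 695; mod 256 = 183 → b7.
Outer input = (K'⊕opad) ∥ inner = 34 2f 32 30 24 31 ∥ b7.
Outer hash (tag): sum = 52+47+50+48+36+49+183 = 465; mod 256 = 209 → d1.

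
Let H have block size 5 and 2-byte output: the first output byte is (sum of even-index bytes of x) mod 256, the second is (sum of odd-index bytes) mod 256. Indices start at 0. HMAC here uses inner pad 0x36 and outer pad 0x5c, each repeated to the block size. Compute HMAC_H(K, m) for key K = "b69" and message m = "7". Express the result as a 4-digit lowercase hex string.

Key "b69" = 62 36 39 is 3 bytes ≤ B = 5; zero-pad to 5 bytes: K' = 62 36 39 00 00.
K' ⊕ ipad = 54 00 0f 36 36.  K' ⊕ opad = 3e 6a 65 5c 5c.
Inner input = (K'⊕ipad) ∥ m = 54 00 0f 36 36 ∥ 37.
Inner hash: even-index sum = 153 mod 256 = 153; odd-index sum = 109 mod 256 = 109 → 99 6d.
Outer input = (K'⊕opad) ∥ inner = 3e 6a 65 5c 5c ∥ 99 6d.
Outer hash (tag): even-index sum = 364 mod 256 = 108; odd-index sum = 351 mod 256 = 95 → 6c 5f.

6c5f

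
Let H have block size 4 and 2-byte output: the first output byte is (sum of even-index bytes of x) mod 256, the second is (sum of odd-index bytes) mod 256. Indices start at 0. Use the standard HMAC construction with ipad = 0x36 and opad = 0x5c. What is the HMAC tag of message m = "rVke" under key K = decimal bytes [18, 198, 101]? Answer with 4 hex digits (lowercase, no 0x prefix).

Key decimal bytes [18, 198, 101] = 12 c6 65 is 3 bytes ≤ B = 4; zero-pad to 4 bytes: K' = 12 c6 65 00.
K' ⊕ ipad = 24 f0 53 36.  K' ⊕ opad = 4e 9a 39 5c.
Inner input = (K'⊕ipad) ∥ m = 24 f0 53 36 ∥ 72 56 6b 65.
Inner hash: even-index sum = 340 mod 256 = 84; odd-index sum = 481 mod 256 = 225 → 54 e1.
Outer input = (K'⊕opad) ∥ inner = 4e 9a 39 5c ∥ 54 e1.
Outer hash (tag): even-index sum = 219 mod 256 = 219; odd-index sum = 471 mod 256 = 215 → db d7.

dbd7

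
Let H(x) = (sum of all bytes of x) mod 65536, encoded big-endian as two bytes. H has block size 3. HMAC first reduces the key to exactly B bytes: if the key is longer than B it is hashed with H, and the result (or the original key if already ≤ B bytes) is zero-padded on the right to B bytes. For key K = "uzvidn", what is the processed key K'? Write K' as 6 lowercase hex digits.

|K| = 6 > B = 3, so first hash the key.
H(K): sum = 117+122+118+105+100+110 = 672 → 02 a0.
Zero-pad H(K) = 02 a0 to 3 bytes: K' = 02 a0 00.

02a000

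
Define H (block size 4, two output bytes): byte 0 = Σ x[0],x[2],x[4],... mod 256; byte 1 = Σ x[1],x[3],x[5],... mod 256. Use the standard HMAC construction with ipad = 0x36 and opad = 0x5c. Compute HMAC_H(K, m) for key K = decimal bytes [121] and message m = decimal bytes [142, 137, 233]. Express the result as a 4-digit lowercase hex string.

Key decimal bytes [121] = 79 is 1 byte ≤ B = 4; zero-pad to 4 bytes: K' = 79 00 00 00.
K' ⊕ ipad = 4f 36 36 36.  K' ⊕ opad = 25 5c 5c 5c.
Inner input = (K'⊕ipad) ∥ m = 4f 36 36 36 ∥ 8e 89 e9.
Inner hash: even-index sum = 508 mod 256 = 252; odd-index sum = 245 mod 256 = 245 → fc f5.
Outer input = (K'⊕opad) ∥ inner = 25 5c 5c 5c ∥ fc f5.
Outer hash (tag): even-index sum = 381 mod 256 = 125; odd-index sum = 429 mod 256 = 173 → 7d ad.

7dad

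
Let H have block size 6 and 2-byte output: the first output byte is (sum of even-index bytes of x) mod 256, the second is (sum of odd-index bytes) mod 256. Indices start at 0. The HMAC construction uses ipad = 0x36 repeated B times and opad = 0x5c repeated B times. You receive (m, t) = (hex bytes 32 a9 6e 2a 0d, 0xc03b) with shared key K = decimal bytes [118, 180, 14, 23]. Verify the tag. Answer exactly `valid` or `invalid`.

Key decimal bytes [118, 180, 14, 23] = 76 b4 0e 17 is 4 bytes ≤ B = 6; zero-pad to 6 bytes: K' = 76 b4 0e 17 00 00.
K' ⊕ ipad = 40 82 38 21 36 36; K' ⊕ opad = 2a e8 52 4b 5c 5c.
Inner hash: even-index sum = 347 mod 256 = 91; odd-index sum = 428 mod 256 = 172 → 5b ac.
Outer hash (recomputed tag): even-index sum = 307 mod 256 = 51; odd-index sum = 571 mod 256 = 59 → 33 3b.
Recomputed tag = 333b; claimed = c03b → mismatch.

invalid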